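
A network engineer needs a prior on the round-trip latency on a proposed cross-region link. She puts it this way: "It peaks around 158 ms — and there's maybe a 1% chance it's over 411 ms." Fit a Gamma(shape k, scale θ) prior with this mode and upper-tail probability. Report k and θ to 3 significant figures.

k ≈ 6.09, θ ≈ 31

Gamma(k,θ) with k>1 has mode (k−1)θ, so θ = 158/(k−1).
Need P(X < 411) = 0.99 with θ tied to k this way. Start at k = 2, θ = 158: P(X<411) ≈ 0.733.
Too low — raise k to concentrate. Iterating converges to k ≈ 6.09.
Then θ = 158/(6.09−1) ≈ 31.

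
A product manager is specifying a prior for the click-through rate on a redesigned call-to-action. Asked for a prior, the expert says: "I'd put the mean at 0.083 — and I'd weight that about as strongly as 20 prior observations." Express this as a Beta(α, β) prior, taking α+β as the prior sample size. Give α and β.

α = 1.66, β = 18.34

Under the effective-sample-size interpretation, Beta(α, β) has prior mean α/(α+β) and prior sample size α+β.
So α+β = 20 and α/(α+β) = 0.083, giving α = 0.083·20 = 1.66 and β = 20 − 1.66 = 18.34.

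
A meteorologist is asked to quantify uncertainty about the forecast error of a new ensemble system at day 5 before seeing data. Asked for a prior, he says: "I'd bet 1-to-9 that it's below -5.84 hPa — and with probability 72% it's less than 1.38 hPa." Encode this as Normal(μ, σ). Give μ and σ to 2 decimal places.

For Normal(μ,σ), the p-quantile is μ + z_p·σ. Here z_{0.1} = -1.282, z_{0.72} = 0.5828.
So -5.84 = μ − 1.282σ and 1.38 = μ + 0.5828σ.
Subtracting: σ = (1.38 − -5.84)/(0.5828 − (-1.282)) = 3.87.
Then μ = -5.84 − (-1.282)·3.87 = -0.88.

μ = -0.88, σ = 3.87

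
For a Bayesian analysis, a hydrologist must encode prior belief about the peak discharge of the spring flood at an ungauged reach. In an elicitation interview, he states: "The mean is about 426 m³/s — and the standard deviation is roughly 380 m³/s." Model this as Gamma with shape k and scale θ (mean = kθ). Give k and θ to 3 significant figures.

For Gamma(k, scale θ): mean = kθ, variance = kθ², so CV = 1/√k.
CV = SD/mean = 380/426 = 0.892, hence k = 1/CV² = 1.26.
Then θ = mean/k = 426/1.26 = 339.

k ≈ 1.26, θ ≈ 339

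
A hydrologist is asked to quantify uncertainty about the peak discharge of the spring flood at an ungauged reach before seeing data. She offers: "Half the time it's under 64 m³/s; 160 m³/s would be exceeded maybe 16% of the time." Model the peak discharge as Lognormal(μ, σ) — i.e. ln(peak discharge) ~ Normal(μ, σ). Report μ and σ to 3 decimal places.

μ ≈ 4.159, σ ≈ 0.921

If T ~ Lognormal(μ,σ) then ln T ~ Normal(μ,σ), so the p-quantile of ln T is μ + z_p·σ.
ln(64) = 4.159 and ln(160) = 5.075; z_{0.5} = 0, z_{0.84} = 0.9945.
σ = (5.075 − 4.159)/(0.9945 − (0)) = 0.921.
μ = 4.159 − (0)·0.921 = 4.159.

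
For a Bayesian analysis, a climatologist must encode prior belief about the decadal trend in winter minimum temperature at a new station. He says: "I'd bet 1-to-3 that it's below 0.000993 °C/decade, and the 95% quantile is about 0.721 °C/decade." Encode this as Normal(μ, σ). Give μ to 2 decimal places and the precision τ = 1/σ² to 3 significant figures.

The p-quantile of Normal(μ,σ) is μ + z_p·σ, with z_{0.25} = -0.6745 and z_{0.95} = 1.645.
Eliminate σ: μ = (z₂·x₁ − z₁·x₂)/(z₂ − z₁) = (1.645·0.000993 − (-0.6745)·0.721)/2.319 = 0.21.
Then σ = (x₂ − x₁)/(z₂ − z₁) = (0.721 − 0.000993)/2.319 = 0.31.
Precision τ = 1/σ² = 1/0.3104² = 10.4.

μ = 0.21, τ = 10.4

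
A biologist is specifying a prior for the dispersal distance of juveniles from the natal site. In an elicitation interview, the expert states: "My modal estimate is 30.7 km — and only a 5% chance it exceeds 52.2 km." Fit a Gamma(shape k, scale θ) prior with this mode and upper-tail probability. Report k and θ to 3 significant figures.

k ≈ 10.9, θ ≈ 3.1

Gamma(k,θ) with k>1 has mode (k−1)θ, so θ = 30.7/(k−1).
Need P(X < 52.2) = 0.95 with θ tied to k this way. Start at k = 2, θ = 30.7: P(X<52.2) ≈ 0.507.
Too low — raise k to concentrate. Iterating converges to k ≈ 10.9.
Then θ = 30.7/(10.9−1) ≈ 3.1.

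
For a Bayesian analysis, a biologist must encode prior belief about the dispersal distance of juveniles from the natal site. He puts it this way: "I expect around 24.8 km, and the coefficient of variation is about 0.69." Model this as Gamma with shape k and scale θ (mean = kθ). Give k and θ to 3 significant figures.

k ≈ 2.1, θ ≈ 11.8

For Gamma(k, scale θ): mean = kθ, variance = kθ², so CV = 1/√k.
CV = 0.69, hence k = 1/CV² = 2.1.
Then θ = mean/k = 24.8/2.1 = 11.8.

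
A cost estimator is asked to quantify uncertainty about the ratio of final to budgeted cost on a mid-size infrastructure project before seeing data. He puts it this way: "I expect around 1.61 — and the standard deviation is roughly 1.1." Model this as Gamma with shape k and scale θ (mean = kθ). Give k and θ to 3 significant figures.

For Gamma(k, scale θ): mean = kθ, variance = kθ², so CV = 1/√k.
CV = SD/mean = 1.1/1.61 = 0.6832, hence k = 1/CV² = 2.14.
Then θ = mean/k = 1.61/2.14 = 0.752.

k ≈ 2.14, θ ≈ 0.752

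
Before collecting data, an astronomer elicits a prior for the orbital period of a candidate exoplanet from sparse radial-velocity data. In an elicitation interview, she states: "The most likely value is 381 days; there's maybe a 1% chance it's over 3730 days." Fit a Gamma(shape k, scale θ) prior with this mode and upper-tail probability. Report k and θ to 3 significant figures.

k ≈ 1.6, θ ≈ 635

Gamma(k,θ) with k>1 has mode (k−1)θ, so θ = 381/(k−1).
Need P(X < 3730) = 0.99 with θ tied to k this way. Start at k = 2, θ = 381: P(X<3730) ≈ 0.999.
Too high — lower k to spread out. Iterating converges to k ≈ 1.6.
Then θ = 381/(1.6−1) ≈ 635.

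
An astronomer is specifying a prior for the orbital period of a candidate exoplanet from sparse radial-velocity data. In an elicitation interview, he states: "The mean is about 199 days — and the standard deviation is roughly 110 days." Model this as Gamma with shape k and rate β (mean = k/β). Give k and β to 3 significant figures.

k ≈ 3.27, β ≈ 0.0164

For Gamma(k, rate β): mean = k/β, variance = k/β², so CV = 1/√k.
CV = SD/mean = 110/199 = 0.5528, hence k = 1/CV² = 3.27.
Then β = k/mean = 3.27/199 = 0.0164.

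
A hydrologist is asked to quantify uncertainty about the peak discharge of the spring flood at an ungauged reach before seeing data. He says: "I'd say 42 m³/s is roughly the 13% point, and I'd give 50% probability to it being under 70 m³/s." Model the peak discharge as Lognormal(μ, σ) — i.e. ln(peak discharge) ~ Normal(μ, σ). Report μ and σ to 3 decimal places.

If T ~ Lognormal(μ,σ) then ln T ~ Normal(μ,σ), so the p-quantile of ln T is μ + z_p·σ.
ln(42) = 3.738 and ln(70) = 4.248; z_{0.13} = -1.126, z_{0.5} = 0.
σ = (4.248 − 3.738)/(0 − (-1.126)) = 0.454.
μ = 3.738 − (-1.126)·0.454 = 4.248.

μ ≈ 4.248, σ ≈ 0.454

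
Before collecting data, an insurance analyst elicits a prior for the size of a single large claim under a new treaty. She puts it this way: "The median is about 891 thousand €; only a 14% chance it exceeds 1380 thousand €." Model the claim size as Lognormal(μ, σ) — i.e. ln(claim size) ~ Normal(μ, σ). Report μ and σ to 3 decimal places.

μ ≈ 6.792, σ ≈ 0.405

If T ~ Lognormal(μ,σ) then ln T ~ Normal(μ,σ), so the p-quantile of ln T is μ + z_p·σ.
ln(891) = 6.792 and ln(1380) = 7.23; z_{0.5} = 0, z_{0.86} = 1.08.
σ = (7.23 − 6.792)/(1.08 − (0)) = 0.405.
μ = 6.792 − (0)·0.405 = 6.792.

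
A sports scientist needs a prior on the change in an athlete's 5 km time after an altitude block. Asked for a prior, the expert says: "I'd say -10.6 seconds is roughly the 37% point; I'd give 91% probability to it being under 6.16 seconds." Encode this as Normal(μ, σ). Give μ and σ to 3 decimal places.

The p-quantile of Normal(μ,σ) is μ + z_p·σ, with z_{0.37} = -0.3319 and z_{0.91} = 1.341.
Eliminate σ: μ = (z₂·x₁ − z₁·x₂)/(z₂ − z₁) = (1.341·-10.6 − (-0.3319)·6.16)/1.673 = -7.275.
Then σ = (x₂ − x₁)/(z₂ − z₁) = (6.16 − -10.6)/1.673 = 10.020.

μ = -7.275, σ = 10.020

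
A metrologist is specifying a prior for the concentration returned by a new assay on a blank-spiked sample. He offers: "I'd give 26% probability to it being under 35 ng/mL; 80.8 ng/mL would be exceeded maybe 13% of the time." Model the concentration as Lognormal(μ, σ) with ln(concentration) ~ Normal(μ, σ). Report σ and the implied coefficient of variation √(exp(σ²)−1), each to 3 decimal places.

If T ~ Lognormal(μ,σ) then ln T ~ Normal(μ,σ), so the p-quantile of ln T is μ + z_p·σ.
ln(35) = 3.555 and ln(80.8) = 4.392; z_{0.26} = -0.6433, z_{0.87} = 1.126.
σ = (4.392 − 3.555)/(1.126 − (-0.6433)) = 0.473.
μ = 3.555 − (-0.6433)·0.473 = 3.859.
CV = √(exp(σ²)−1) = √(exp(0.2235)−1) = 0.500.

σ ≈ 0.473, CV ≈ 0.500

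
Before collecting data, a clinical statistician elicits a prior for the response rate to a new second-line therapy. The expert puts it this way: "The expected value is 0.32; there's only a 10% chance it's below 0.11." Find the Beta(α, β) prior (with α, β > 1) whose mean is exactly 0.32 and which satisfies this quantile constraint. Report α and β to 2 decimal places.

α ≈ 2.08, β ≈ 4.42

With mean 0.32 fixed, write α = 0.32s, β = 0.68s where s = α+β.
Need P(θ < 0.11) = 0.1 under Beta(0.32s, 0.68s). Normal approximation: (q−m)/√(m(1−m)/s) ≈ z_{0.1} = -1.28, so s ≈ 0.32·0.68·(-1.28)²/(0.11−0.32)² = 8.1.
At s = 8.1: P(θ<0.11) ≈ 0.072. Adjusting to match 0.1 gives s ≈ 6.51.
So α = 0.32·6.51 ≈ 2.08, β = 0.68·6.51 ≈ 4.42.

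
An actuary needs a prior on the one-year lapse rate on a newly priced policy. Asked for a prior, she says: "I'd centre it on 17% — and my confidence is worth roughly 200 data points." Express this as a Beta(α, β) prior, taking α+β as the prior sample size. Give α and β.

α = 34, β = 166

Under the effective-sample-size interpretation, Beta(α, β) has prior mean α/(α+β) and prior sample size α+β.
So α+β = 200 and α/(α+β) = 0.17, giving α = 0.17·200 = 34 and β = 200 − 34 = 166.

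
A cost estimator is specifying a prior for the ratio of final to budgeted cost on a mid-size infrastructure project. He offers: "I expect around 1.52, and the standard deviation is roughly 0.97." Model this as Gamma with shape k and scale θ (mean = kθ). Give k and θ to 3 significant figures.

For Gamma(k, scale θ): mean = kθ, variance = kθ², so CV = 1/√k.
CV = SD/mean = 0.97/1.52 = 0.6382, hence k = 1/CV² = 2.46.
Then θ = mean/k = 1.52/2.46 = 0.619.

k ≈ 2.46, θ ≈ 0.619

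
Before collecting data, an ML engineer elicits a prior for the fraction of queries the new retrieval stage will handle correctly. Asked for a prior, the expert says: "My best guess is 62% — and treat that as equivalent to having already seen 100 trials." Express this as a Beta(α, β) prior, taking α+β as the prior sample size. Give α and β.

Under the effective-sample-size interpretation, Beta(α, β) has prior mean α/(α+β) and prior sample size α+β.
So α+β = 100 and α/(α+β) = 0.62, giving α = 0.62·100 = 62 and β = 100 − 62 = 38.

α = 62, β = 38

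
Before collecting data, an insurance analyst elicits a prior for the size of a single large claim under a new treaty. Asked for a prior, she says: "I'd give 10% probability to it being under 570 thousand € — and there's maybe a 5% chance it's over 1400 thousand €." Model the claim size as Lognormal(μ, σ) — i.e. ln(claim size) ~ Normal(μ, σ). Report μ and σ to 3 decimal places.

If T ~ Lognormal(μ,σ) then ln T ~ Normal(μ,σ), so the p-quantile of ln T is μ + z_p·σ.
ln(570) = 6.346 and ln(1400) = 7.244; z_{0.1} = -1.282, z_{0.95} = 1.645.
σ = (7.244 − 6.346)/(1.645 − (-1.282)) = 0.307.
μ = 6.346 − (-1.282)·0.307 = 6.739.

μ ≈ 6.739, σ ≈ 0.307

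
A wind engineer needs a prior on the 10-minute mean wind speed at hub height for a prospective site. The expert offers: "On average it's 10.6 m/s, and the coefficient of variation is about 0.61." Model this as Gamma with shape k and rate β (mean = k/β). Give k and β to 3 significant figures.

For Gamma(k, rate β): mean = k/β, variance = k/β², so CV = 1/√k.
CV = 0.61, hence k = 1/CV² = 2.69.
Then β = k/mean = 2.69/10.6 = 0.254.

k ≈ 2.69, β ≈ 0.254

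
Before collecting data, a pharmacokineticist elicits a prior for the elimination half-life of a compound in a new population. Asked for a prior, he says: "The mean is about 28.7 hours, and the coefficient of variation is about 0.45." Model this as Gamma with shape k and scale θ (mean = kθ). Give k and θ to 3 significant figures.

For Gamma(k, scale θ): mean = kθ, variance = kθ², so CV = 1/√k.
CV = 0.45, hence k = 1/CV² = 4.94.
Then θ = mean/k = 28.7/4.94 = 5.81.

k ≈ 4.94, θ ≈ 5.81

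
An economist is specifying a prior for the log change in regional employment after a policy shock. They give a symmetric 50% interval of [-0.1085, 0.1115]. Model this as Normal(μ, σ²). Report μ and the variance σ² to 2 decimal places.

μ = 0.00, σ² = 0.03

A symmetric 50% interval runs μ ± z·σ with z = 0.6745.
Half-width = 0.11, so σ = 0.11/0.6745 = 0.163 and σ² = 0.03.
μ is the interval midpoint, 0.00.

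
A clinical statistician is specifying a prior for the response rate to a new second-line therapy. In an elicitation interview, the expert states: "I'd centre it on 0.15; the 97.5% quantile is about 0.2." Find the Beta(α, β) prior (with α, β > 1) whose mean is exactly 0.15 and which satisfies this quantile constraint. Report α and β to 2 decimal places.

With mean 0.15 fixed, write α = 0.15s, β = 0.85s where s = α+β.
Need P(θ < 0.2) = 0.975 under Beta(0.15s, 0.85s). Normal approximation: (q−m)/√(m(1−m)/s) ≈ z_{0.975} = 1.96, so s ≈ 0.15·0.85·(1.96)²/(0.2−0.15)² = 195.9.
At s = 195.9: P(θ<0.2) ≈ 0.968. Adjusting to match 0.975 gives s ≈ 219.75.
So α = 0.15·219.75 ≈ 32.96, β = 0.85·219.75 ≈ 186.79.

α ≈ 32.96, β ≈ 186.79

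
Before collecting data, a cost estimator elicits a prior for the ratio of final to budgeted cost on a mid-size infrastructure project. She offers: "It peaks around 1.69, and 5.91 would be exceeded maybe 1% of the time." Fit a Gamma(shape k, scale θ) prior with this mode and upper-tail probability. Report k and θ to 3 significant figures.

k ≈ 3.76, θ ≈ 0.611

Gamma(k,θ) with k>1 has mode (k−1)θ, so θ = 1.69/(k−1).
Need P(X < 5.91) = 0.99 with θ tied to k this way. Start at k = 2, θ = 1.69: P(X<5.91) ≈ 0.864.
Too low — raise k to concentrate. Iterating converges to k ≈ 3.76.
Then θ = 1.69/(3.76−1) ≈ 0.611.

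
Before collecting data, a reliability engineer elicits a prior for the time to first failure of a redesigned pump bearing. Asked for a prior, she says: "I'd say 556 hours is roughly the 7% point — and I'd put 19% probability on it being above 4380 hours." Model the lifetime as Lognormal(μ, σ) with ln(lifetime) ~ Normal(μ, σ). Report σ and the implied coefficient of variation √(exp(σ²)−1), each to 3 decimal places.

σ ≈ 0.877, CV ≈ 1.076

If T ~ Lognormal(μ,σ) then ln T ~ Normal(μ,σ), so the p-quantile of ln T is μ + z_p·σ.
ln(556) = 6.321 and ln(4380) = 8.385; z_{0.07} = -1.476, z_{0.81} = 0.8779.
σ = (8.385 − 6.321)/(0.8779 − (-1.476)) = 0.877.
μ = 6.321 − (-1.476)·0.877 = 7.615.
CV = √(exp(σ²)−1) = √(exp(0.7690)−1) = 1.076.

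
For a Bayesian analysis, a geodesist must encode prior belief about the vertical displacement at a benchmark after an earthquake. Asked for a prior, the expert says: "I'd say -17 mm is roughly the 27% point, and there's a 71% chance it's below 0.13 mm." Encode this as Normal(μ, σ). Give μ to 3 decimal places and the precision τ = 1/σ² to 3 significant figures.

μ = -7.999, τ = 0.00463

The p-quantile of Normal(μ,σ) is μ + z_p·σ, with z_{0.27} = -0.6128 and z_{0.71} = 0.5534.
Eliminate σ: μ = (z₂·x₁ − z₁·x₂)/(z₂ − z₁) = (0.5534·-17 − (-0.6128)·0.13)/1.166 = -7.999.
Then σ = (x₂ − x₁)/(z₂ − z₁) = (0.13 − -17)/1.166 = 14.689.
Precision τ = 1/σ² = 1/14.69² = 0.00463.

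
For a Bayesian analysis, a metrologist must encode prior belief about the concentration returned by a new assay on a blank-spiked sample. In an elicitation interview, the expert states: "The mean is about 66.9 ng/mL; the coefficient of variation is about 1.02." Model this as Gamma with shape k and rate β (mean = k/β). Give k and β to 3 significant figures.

k ≈ 0.961, β ≈ 0.0144

For Gamma(k, rate β): mean = k/β, variance = k/β², so CV = 1/√k.
CV = 1.02, hence k = 1/CV² = 0.961.
Then β = k/mean = 0.961/66.9 = 0.0144.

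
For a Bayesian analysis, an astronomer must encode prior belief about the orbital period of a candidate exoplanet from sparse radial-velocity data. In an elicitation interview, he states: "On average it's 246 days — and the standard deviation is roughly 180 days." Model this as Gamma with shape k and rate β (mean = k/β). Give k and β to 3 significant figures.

For Gamma(k, rate β): mean = k/β, variance = k/β², so CV = 1/√k.
CV = SD/mean = 180/246 = 0.7317, hence k = 1/CV² = 1.87.
Then β = k/mean = 1.87/246 = 0.00759.

k ≈ 1.87, β ≈ 0.00759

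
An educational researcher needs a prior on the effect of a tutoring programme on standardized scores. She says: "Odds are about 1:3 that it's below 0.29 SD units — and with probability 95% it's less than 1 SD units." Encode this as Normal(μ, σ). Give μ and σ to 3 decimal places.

μ = 0.496, σ = 0.306

For Normal(μ,σ), the p-quantile is μ + z_p·σ. Here z_{0.25} = -0.6745, z_{0.95} = 1.645.
So 0.29 = μ − 0.6745σ and 1 = μ + 1.645σ.
Subtracting: σ = (1 − 0.29)/(1.645 − (-0.6745)) = 0.306.
Then μ = 0.29 − (-0.6745)·0.306 = 0.496.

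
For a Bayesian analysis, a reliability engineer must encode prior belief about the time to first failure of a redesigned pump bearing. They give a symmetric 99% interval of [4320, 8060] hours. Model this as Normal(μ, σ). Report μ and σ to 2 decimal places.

A symmetric 99% interval runs μ ± z·σ with z = 2.576.
Half-width = 1870, so σ = 1870/2.576 = 725.98.
μ is the interval midpoint, 6190.00.

μ = 6190.00, σ = 725.98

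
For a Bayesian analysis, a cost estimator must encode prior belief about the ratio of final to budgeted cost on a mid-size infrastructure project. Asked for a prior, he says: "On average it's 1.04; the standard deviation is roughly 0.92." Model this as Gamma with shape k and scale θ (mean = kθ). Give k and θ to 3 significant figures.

k ≈ 1.28, θ ≈ 0.814

For Gamma(k, scale θ): mean = kθ, variance = kθ², so CV = 1/√k.
CV = SD/mean = 0.92/1.04 = 0.8846, hence k = 1/CV² = 1.28.
Then θ = mean/k = 1.04/1.28 = 0.814.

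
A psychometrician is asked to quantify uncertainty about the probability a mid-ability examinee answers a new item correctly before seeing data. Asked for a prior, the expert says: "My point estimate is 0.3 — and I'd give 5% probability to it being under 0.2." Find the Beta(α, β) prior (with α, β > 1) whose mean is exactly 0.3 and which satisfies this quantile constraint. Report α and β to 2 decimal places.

α ≈ 15.29, β ≈ 35.68

With mean 0.3 fixed, write α = 0.3s, β = 0.7s where s = α+β.
Need P(θ < 0.2) = 0.05 under Beta(0.3s, 0.7s). Normal approximation: (q−m)/√(m(1−m)/s) ≈ z_{0.05} = -1.64, so s ≈ 0.3·0.7·(-1.64)²/(0.2−0.3)² = 56.8.
At s = 56.8: P(θ<0.2) ≈ 0.041. Adjusting to match 0.05 gives s ≈ 50.97.
So α = 0.3·50.97 ≈ 15.29, β = 0.7·50.97 ≈ 35.68.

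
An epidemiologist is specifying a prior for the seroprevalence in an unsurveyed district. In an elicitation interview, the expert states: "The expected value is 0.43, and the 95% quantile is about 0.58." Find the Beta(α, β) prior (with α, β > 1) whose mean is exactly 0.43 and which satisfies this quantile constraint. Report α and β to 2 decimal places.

With mean 0.43 fixed, write α = 0.43s, β = 0.57s where s = α+β.
Need P(θ < 0.58) = 0.95 under Beta(0.43s, 0.57s). Normal approximation: (q−m)/√(m(1−m)/s) ≈ z_{0.95} = 1.64, so s ≈ 0.43·0.57·(1.64)²/(0.58−0.43)² = 29.5.
At s = 29.5: P(θ<0.58) ≈ 0.949. Adjusting to match 0.95 gives s ≈ 29.67.
So α = 0.43·29.67 ≈ 12.76, β = 0.57·29.67 ≈ 16.91.

α ≈ 12.76, β ≈ 16.91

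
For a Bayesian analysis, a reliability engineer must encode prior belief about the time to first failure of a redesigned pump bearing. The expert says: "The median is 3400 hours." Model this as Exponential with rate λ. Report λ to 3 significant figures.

λ ≈ 0.000204

Exponential median = ln 2 / λ, so λ = ln 2 / 3400.0 = 0.000204.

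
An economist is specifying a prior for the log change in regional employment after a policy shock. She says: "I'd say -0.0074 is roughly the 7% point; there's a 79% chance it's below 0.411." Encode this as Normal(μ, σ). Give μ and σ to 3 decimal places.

For Normal(μ,σ), the p-quantile is μ + z_p·σ. Here z_{0.07} = -1.476, z_{0.79} = 0.8064.
So -0.0074 = μ − 1.476σ and 0.411 = μ + 0.8064σ.
Subtracting: σ = (0.411 − -0.0074)/(0.8064 − (-1.476)) = 0.183.
Then μ = -0.0074 − (-1.476)·0.183 = 0.263.

μ = 0.263, σ = 0.183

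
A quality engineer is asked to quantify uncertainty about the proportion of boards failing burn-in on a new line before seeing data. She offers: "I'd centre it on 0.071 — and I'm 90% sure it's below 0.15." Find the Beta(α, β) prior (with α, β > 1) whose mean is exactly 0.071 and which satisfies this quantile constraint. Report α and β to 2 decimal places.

α ≈ 1.33, β ≈ 17.40

With mean 0.071 fixed, write α = 0.071s, β = 0.929s where s = α+β.
Need P(θ < 0.15) = 0.9 under Beta(0.071s, 0.929s). Normal approximation: (q−m)/√(m(1−m)/s) ≈ z_{0.9} = 1.28, so s ≈ 0.071·0.929·(1.28)²/(0.15−0.071)² = 17.4.
At s = 17.4: P(θ<0.15) ≈ 0.895. Adjusting to match 0.9 gives s ≈ 18.73.
So α = 0.071·18.73 ≈ 1.33, β = 0.929·18.73 ≈ 17.40.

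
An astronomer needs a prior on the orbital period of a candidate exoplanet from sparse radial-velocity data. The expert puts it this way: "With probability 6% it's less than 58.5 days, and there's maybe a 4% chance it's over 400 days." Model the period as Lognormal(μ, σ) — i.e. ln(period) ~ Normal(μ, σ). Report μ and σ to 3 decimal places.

μ ≈ 4.973, σ ≈ 0.582

If T ~ Lognormal(μ,σ) then ln T ~ Normal(μ,σ), so the p-quantile of ln T is μ + z_p·σ.
ln(58.5) = 4.069 and ln(400) = 5.991; z_{0.06} = -1.555, z_{0.96} = 1.751.
σ = (5.991 − 4.069)/(1.751 − (-1.555)) = 0.582.
μ = 4.069 − (-1.555)·0.582 = 4.973.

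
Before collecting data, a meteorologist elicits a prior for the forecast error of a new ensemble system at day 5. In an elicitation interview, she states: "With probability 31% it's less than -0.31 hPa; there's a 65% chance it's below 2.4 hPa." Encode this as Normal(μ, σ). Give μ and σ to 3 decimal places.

The p-quantile of Normal(μ,σ) is μ + z_p·σ, with z_{0.31} = -0.4959 and z_{0.65} = 0.3853.
Eliminate σ: μ = (z₂·x₁ − z₁·x₂)/(z₂ − z₁) = (0.3853·-0.31 − (-0.4959)·2.4)/0.8812 = 1.215.
Then σ = (x₂ − x₁)/(z₂ − z₁) = (2.4 − -0.31)/0.8812 = 3.075.

μ = 1.215, σ = 3.075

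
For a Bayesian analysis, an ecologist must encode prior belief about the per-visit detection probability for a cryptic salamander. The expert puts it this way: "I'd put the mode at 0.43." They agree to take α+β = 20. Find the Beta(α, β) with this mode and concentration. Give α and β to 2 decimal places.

α = 8.74, β = 11.26

For α,β > 1 the Beta mode is (α−1)/(α+β−2). With α+β = 20, the mode is (α−1)/18.
Set (α−1)/18 = 0.43 → α = 1 + 0.43·18 = 8.74.
β = 20 − α = 11.26.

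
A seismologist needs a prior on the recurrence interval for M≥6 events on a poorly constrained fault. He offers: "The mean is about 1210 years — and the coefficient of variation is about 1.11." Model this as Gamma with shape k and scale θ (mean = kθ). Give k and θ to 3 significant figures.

For Gamma(k, scale θ): mean = kθ, variance = kθ², so CV = 1/√k.
CV = 1.11, hence k = 1/CV² = 0.812.
Then θ = mean/k = 1210/0.812 = 1490.

k ≈ 0.812, θ ≈ 1490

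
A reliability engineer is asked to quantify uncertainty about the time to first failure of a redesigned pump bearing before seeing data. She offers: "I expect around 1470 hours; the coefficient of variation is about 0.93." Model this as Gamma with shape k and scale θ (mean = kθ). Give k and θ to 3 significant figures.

k ≈ 1.16, θ ≈ 1270

For Gamma(k, scale θ): mean = kθ, variance = kθ², so CV = 1/√k.
CV = 0.93, hence k = 1/CV² = 1.16.
Then θ = mean/k = 1470/1.16 = 1270.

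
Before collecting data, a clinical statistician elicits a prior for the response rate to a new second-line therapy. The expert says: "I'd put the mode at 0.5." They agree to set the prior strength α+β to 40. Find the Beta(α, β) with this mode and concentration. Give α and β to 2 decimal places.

α = 20.00, β = 20.00

For α,β > 1 the Beta mode is (α−1)/(α+β−2). With α+β = 40, the mode is (α−1)/38.
Set (α−1)/38 = 0.5 → α = 1 + 0.5·38 = 20.00.
β = 40 − α = 20.00.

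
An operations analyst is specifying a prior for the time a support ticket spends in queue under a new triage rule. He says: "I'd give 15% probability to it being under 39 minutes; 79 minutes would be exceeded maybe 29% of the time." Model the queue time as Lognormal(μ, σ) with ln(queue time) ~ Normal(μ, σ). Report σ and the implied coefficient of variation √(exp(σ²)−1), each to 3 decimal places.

If T ~ Lognormal(μ,σ) then ln T ~ Normal(μ,σ), so the p-quantile of ln T is μ + z_p·σ.
ln(39) = 3.664 and ln(79) = 4.369; z_{0.15} = -1.036, z_{0.71} = 0.5534.
σ = (4.369 − 3.664)/(0.5534 − (-1.036)) = 0.444.
μ = 3.664 − (-1.036)·0.444 = 4.124.
CV = √(exp(σ²)−1) = √(exp(0.1971)−1) = 0.467.

σ ≈ 0.444, CV ≈ 0.467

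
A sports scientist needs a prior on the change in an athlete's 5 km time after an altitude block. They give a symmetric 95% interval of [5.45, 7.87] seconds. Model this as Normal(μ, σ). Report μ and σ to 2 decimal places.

A symmetric 95% interval runs μ ± z·σ with z = 1.96.
Half-width = 1.21, so σ = 1.21/1.96 = 0.62.
μ is the interval midpoint, 6.66.

μ = 6.66, σ = 0.62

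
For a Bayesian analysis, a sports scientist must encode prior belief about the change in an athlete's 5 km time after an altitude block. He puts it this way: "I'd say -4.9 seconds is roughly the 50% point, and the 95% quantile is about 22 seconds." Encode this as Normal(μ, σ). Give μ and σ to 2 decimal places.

For Normal(μ,σ), the p-quantile is μ + z_p·σ. Here z_{0.5} = 0, z_{0.95} = 1.645.
So -4.9 = μ + 0σ and 22 = μ + 1.645σ.
Subtracting: σ = (22 − -4.9)/(1.645 − (0)) = 16.35.
Then μ = -4.9 − (0)·16.35 = -4.90.

μ = -4.90, σ = 16.35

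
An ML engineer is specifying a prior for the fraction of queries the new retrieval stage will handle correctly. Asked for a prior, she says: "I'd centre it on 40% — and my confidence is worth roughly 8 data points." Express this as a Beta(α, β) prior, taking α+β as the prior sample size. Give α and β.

Under the effective-sample-size interpretation, Beta(α, β) has prior mean α/(α+β) and prior sample size α+β.
So α+β = 8 and α/(α+β) = 0.4, giving α = 0.4·8 = 3.2 and β = 8 − 3.2 = 4.8.

α = 3.2, β = 4.8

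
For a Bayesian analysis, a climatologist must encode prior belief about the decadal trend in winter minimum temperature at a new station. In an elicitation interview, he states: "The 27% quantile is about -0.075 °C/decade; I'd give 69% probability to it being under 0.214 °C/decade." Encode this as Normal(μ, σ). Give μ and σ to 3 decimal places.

For Normal(μ,σ), the p-quantile is μ + z_p·σ. Here z_{0.27} = -0.6128, z_{0.69} = 0.4959.
So -0.075 = μ − 0.6128σ and 0.214 = μ + 0.4959σ.
Subtracting: σ = (0.214 − -0.075)/(0.4959 − (-0.6128)) = 0.261.
Then μ = -0.075 − (-0.6128)·0.261 = 0.085.

μ = 0.085, σ = 0.261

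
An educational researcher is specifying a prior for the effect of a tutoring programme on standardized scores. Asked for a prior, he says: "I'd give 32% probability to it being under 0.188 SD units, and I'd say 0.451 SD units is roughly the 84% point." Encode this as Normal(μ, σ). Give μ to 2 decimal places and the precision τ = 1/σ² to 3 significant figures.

μ = 0.27, τ = 30.9

The p-quantile of Normal(μ,σ) is μ + z_p·σ, with z_{0.32} = -0.4677 and z_{0.84} = 0.9945.
Eliminate σ: μ = (z₂·x₁ − z₁·x₂)/(z₂ − z₁) = (0.9945·0.188 − (-0.4677)·0.451)/1.462 = 0.27.
Then σ = (x₂ − x₁)/(z₂ − z₁) = (0.451 − 0.188)/1.462 = 0.18.
Precision τ = 1/σ² = 1/0.1799² = 30.9.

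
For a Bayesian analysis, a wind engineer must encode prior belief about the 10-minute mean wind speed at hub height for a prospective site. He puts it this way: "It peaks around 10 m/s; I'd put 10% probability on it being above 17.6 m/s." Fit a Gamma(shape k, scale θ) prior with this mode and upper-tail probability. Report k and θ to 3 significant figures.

Gamma(k,θ) with k>1 has mode (k−1)θ, so θ = 10/(k−1).
Need P(X < 17.6) = 0.9 with θ tied to k this way. Start at k = 2, θ = 10: P(X<17.6) ≈ 0.525.
Too low — raise k to concentrate. Iterating converges to k ≈ 6.95.
Then θ = 10/(6.95−1) ≈ 1.68.

k ≈ 6.95, θ ≈ 1.68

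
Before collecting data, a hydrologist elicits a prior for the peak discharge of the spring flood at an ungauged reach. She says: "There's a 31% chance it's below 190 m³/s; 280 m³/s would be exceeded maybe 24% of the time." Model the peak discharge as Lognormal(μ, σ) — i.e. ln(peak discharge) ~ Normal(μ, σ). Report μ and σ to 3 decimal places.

μ ≈ 5.407, σ ≈ 0.323

If T ~ Lognormal(μ,σ) then ln T ~ Normal(μ,σ), so the p-quantile of ln T is μ + z_p·σ.
ln(190) = 5.247 and ln(280) = 5.635; z_{0.31} = -0.4959, z_{0.76} = 0.7063.
σ = (5.635 − 5.247)/(0.7063 − (-0.4959)) = 0.323.
μ = 5.247 − (-0.4959)·0.323 = 5.407.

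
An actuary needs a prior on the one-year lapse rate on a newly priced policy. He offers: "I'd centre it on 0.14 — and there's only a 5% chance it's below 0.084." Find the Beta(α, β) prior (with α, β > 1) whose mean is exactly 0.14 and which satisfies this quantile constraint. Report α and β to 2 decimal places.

With mean 0.14 fixed, write α = 0.14s, β = 0.86s where s = α+β.
Need P(θ < 0.084) = 0.05 under Beta(0.14s, 0.86s). Normal approximation: (q−m)/√(m(1−m)/s) ≈ z_{0.05} = -1.64, so s ≈ 0.14·0.86·(-1.64)²/(0.084−0.14)² = 103.9.
At s = 103.9: P(θ<0.084) ≈ 0.034. Adjusting to match 0.05 gives s ≈ 86.35.
So α = 0.14·86.35 ≈ 12.09, β = 0.86·86.35 ≈ 74.26.

α ≈ 12.09, β ≈ 74.26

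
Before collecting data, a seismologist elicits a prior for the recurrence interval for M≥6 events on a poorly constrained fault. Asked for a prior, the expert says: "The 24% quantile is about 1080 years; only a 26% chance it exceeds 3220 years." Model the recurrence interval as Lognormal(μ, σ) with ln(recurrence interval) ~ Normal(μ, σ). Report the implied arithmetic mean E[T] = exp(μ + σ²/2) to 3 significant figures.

If T ~ Lognormal(μ,σ) then ln T ~ Normal(μ,σ), so the p-quantile of ln T is μ + z_p·σ.
ln(1080) = 6.985 and ln(3220) = 8.077; z_{0.24} = -0.7063, z_{0.74} = 0.6433.
σ = (8.077 − 6.985)/(0.6433 − (-0.7063)) = 0.809.
μ = 6.985 − (-0.7063)·0.809 = 7.556.
E[T] = exp(μ + σ²/2) = exp(7.556 + 0.3276) = 2650 years.

E[T] ≈ 2650 years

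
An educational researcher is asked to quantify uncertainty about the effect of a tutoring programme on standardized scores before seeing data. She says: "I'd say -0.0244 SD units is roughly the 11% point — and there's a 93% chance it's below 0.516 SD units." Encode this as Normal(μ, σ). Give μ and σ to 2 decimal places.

The p-quantile of Normal(μ,σ) is μ + z_p·σ, with z_{0.11} = -1.227 and z_{0.93} = 1.476.
Eliminate σ: μ = (z₂·x₁ − z₁·x₂)/(z₂ − z₁) = (1.476·-0.0244 − (-1.227)·0.516)/2.702 = 0.22.
Then σ = (x₂ − x₁)/(z₂ − z₁) = (0.516 − -0.0244)/2.702 = 0.20.

μ = 0.22, σ = 0.20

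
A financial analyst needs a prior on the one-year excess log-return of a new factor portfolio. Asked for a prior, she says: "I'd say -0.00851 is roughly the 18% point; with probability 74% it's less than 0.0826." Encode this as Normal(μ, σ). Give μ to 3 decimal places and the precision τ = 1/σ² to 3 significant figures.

For Normal(μ,σ), the p-quantile is μ + z_p·σ. Here z_{0.18} = -0.9154, z_{0.74} = 0.6433.
So -0.00851 = μ − 0.9154σ and 0.0826 = μ + 0.6433σ.
Subtracting: σ = (0.0826 − -0.00851)/(0.6433 − (-0.9154)) = 0.058.
Then μ = -0.00851 − (-0.9154)·0.058 = 0.045.
Precision τ = 1/σ² = 1/0.05845² = 293.

μ = 0.045, τ = 293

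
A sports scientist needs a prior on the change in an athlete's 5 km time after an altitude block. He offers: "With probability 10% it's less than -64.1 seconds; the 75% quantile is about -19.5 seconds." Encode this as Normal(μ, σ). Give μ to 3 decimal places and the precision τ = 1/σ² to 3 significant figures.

μ = -34.879, τ = 0.00192

The p-quantile of Normal(μ,σ) is μ + z_p·σ, with z_{0.1} = -1.282 and z_{0.75} = 0.6745.
Eliminate σ: μ = (z₂·x₁ − z₁·x₂)/(z₂ − z₁) = (0.6745·-64.1 − (-1.282)·-19.5)/1.956 = -34.879.
Then σ = (x₂ − x₁)/(z₂ − z₁) = (-19.5 − -64.1)/1.956 = 22.801.
Precision τ = 1/σ² = 1/22.8² = 0.00192.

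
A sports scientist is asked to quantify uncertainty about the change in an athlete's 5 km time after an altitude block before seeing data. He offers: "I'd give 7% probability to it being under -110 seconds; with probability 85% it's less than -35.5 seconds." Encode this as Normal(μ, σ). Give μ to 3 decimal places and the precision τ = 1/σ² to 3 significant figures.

For Normal(μ,σ), the p-quantile is μ + z_p·σ. Here z_{0.07} = -1.476, z_{0.85} = 1.036.
So -110 = μ − 1.476σ and -35.5 = μ + 1.036σ.
Subtracting: σ = (-35.5 − -110)/(1.036 − (-1.476)) = 29.655.
Then μ = -110 − (-1.476)·29.655 = -66.235.
Precision τ = 1/σ² = 1/29.65² = 0.00114.

μ = -66.235, τ = 0.00114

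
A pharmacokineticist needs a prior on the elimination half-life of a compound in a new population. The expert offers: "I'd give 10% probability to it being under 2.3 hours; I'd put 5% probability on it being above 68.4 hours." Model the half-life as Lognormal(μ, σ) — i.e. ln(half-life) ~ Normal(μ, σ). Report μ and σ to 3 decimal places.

μ ≈ 2.319, σ ≈ 1.159

If T ~ Lognormal(μ,σ) then ln T ~ Normal(μ,σ), so the p-quantile of ln T is μ + z_p·σ.
ln(2.3) = 0.8329 and ln(68.4) = 4.225; z_{0.1} = -1.282, z_{0.95} = 1.645.
σ = (4.225 − 0.8329)/(1.645 − (-1.282)) = 1.159.
μ = 0.8329 − (-1.282)·1.159 = 2.319.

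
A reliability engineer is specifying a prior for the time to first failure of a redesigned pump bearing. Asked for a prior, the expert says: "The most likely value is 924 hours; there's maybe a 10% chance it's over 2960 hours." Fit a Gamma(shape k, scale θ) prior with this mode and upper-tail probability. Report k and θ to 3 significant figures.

k ≈ 2.39, θ ≈ 663

Gamma(k,θ) with k>1 has mode (k−1)θ, so θ = 924/(k−1).
Need P(X < 2960) = 0.9 with θ tied to k this way. Start at k = 2, θ = 924: P(X<2960) ≈ 0.829.
Too low — raise k to concentrate. Iterating converges to k ≈ 2.39.
Then θ = 924/(2.39−1) ≈ 663.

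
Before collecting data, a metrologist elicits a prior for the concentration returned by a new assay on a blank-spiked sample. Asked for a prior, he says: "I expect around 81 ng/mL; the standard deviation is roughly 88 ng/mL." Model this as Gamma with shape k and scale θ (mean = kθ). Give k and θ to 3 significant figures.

k ≈ 0.847, θ ≈ 95.6

For Gamma(k, scale θ): mean = kθ, variance = kθ², so CV = 1/√k.
CV = SD/mean = 88/81 = 1.086, hence k = 1/CV² = 0.847.
Then θ = mean/k = 81/0.847 = 95.6.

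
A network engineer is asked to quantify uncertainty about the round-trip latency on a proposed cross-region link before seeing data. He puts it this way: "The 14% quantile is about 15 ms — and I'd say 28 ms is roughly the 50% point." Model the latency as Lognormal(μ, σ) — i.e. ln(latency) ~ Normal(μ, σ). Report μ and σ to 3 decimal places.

If T ~ Lognormal(μ,σ) then ln T ~ Normal(μ,σ), so the p-quantile of ln T is μ + z_p·σ.
ln(15) = 2.708 and ln(28) = 3.332; z_{0.14} = -1.08, z_{0.5} = 0.
σ = (3.332 − 2.708)/(0 − (-1.08)) = 0.578.
μ = 2.708 − (-1.08)·0.578 = 3.332.

μ ≈ 3.332, σ ≈ 0.578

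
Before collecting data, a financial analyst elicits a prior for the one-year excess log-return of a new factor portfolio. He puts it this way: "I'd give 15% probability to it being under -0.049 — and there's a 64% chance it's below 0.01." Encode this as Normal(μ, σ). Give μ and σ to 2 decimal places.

μ = -0.01, σ = 0.04

The p-quantile of Normal(μ,σ) is μ + z_p·σ, with z_{0.15} = -1.036 and z_{0.64} = 0.3585.
Eliminate σ: μ = (z₂·x₁ − z₁·x₂)/(z₂ − z₁) = (0.3585·-0.049 − (-1.036)·0.01)/1.395 = -0.01.
Then σ = (x₂ − x₁)/(z₂ − z₁) = (0.01 − -0.049)/1.395 = 0.04.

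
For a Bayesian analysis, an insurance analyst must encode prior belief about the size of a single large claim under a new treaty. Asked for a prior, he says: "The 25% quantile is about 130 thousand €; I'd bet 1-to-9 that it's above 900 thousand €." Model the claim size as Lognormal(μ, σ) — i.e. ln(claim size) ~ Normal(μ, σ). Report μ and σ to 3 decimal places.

If T ~ Lognormal(μ,σ) then ln T ~ Normal(μ,σ), so the p-quantile of ln T is μ + z_p·σ.
ln(130) = 4.868 and ln(900) = 6.802; z_{0.25} = -0.6745, z_{0.9} = 1.282.
σ = (6.802 − 4.868)/(1.282 − (-0.6745)) = 0.989.
μ = 4.868 − (-0.6745)·0.989 = 5.535.

μ ≈ 5.535, σ ≈ 0.989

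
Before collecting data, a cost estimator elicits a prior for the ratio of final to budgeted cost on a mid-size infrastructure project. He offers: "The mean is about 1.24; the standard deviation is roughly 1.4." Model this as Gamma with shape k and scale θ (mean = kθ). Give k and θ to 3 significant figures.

For Gamma(k, scale θ): mean = kθ, variance = kθ², so CV = 1/√k.
CV = SD/mean = 1.4/1.24 = 1.129, hence k = 1/CV² = 0.784.
Then θ = mean/k = 1.24/0.784 = 1.58.

k ≈ 0.784, θ ≈ 1.58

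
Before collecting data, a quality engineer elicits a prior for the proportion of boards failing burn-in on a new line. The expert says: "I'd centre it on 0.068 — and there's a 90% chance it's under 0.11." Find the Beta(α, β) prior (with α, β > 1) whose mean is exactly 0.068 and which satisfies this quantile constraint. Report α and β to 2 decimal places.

With mean 0.068 fixed, write α = 0.068s, β = 0.932s where s = α+β.
Need P(θ < 0.11) = 0.9 under Beta(0.068s, 0.932s). Normal approximation: (q−m)/√(m(1−m)/s) ≈ z_{0.9} = 1.28, so s ≈ 0.068·0.932·(1.28)²/(0.11−0.068)² = 59.0.
At s = 59.0: P(θ<0.11) ≈ 0.893. Adjusting to match 0.9 gives s ≈ 64.18.
So α = 0.068·64.18 ≈ 4.36, β = 0.932·64.18 ≈ 59.82.

α ≈ 4.36, β ≈ 59.82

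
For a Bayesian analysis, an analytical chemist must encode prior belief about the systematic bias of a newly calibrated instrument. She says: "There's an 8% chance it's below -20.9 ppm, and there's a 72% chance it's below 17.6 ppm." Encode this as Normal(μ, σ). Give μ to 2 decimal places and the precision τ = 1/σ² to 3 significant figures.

μ = 6.31, τ = 0.00267

For Normal(μ,σ), the p-quantile is μ + z_p·σ. Here z_{0.08} = -1.405, z_{0.72} = 0.5828.
So -20.9 = μ − 1.405σ and 17.6 = μ + 0.5828σ.
Subtracting: σ = (17.6 − -20.9)/(0.5828 − (-1.405)) = 19.37.
Then μ = -20.9 − (-1.405)·19.37 = 6.31.
Precision τ = 1/σ² = 1/19.37² = 0.00267.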